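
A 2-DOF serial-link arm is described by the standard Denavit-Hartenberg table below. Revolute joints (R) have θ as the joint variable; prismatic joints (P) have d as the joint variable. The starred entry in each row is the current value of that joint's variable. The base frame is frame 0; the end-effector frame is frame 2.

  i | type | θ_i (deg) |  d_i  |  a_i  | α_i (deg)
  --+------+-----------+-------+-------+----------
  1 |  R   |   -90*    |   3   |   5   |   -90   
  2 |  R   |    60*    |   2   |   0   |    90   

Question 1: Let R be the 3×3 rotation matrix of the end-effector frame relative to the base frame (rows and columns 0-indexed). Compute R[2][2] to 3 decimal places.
0.500

End-effector z-axis (col 2 of R) = (0.0000,-0.8660,0.5000)
R[2][2] = 0.5000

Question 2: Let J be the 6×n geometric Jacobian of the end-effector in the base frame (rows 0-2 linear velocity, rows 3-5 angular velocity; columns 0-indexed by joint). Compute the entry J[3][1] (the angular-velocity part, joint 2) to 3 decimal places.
axis z_1 = (1.0000,0.0000,0.0000); lever o_n−o_1 = (2.0000,0.0000,0.0000)
cross product → J_v[:, 1] = (0.0000,0.0000,-0.0000)
J_ω[:, 1] = z_1
entry J[3][1] = 1.0000

1.000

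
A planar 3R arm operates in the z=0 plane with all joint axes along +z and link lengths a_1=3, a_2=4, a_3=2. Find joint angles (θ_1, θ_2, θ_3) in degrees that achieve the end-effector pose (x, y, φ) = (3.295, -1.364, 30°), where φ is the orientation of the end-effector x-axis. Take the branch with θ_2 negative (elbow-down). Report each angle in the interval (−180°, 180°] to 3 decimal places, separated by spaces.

29.993 -134.994 135.000

wrist centre = target − a_3·(cos φ, sin φ) = (1.5629, -2.3640)
cos θ_2 = (8.0313−3²−4²)/(2·3·4) = -0.7070; θ_2 = -134.9937° (elbow-down)
β = atan2(-2.3640,1.5629) = -56.5295°; ψ = atan2(-2.8287,0.1719) = -86.5228°
θ_1 = β − ψ = 29.9933°
θ_3 = φ − θ_1 − θ_2 = 135.0004° (wrapped to (-180°,180°])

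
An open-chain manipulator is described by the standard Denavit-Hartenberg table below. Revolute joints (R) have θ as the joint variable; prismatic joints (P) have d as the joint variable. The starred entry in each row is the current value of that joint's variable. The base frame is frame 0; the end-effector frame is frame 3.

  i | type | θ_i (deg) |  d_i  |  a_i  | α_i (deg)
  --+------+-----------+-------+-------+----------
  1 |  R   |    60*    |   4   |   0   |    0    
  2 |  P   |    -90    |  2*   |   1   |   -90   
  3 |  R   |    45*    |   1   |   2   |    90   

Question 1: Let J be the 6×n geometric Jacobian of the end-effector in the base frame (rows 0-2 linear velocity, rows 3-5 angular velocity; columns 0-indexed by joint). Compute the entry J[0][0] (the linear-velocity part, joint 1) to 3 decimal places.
0.341

axis z_0 = ẑ; lever o_n−o_0 = (2.5908,-0.3411,4.5858)
cross product → J_v[:, 0] = (0.3411,2.5908,-0.0000)
J_ω[:, 0] = z_0
entry J[0][0] = 0.3411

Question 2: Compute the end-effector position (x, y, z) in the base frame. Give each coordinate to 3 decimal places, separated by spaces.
after link 1: o_1 = (0.0000, 0.0000, 4.0000)
after link 2: o_2 = (0.8660, -0.5000, 6.0000)
after link 3: o_3 = (2.5908, -0.3411, 4.5858)

2.591 -0.341 4.586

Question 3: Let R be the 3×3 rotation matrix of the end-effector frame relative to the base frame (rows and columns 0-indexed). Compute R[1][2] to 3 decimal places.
End-effector z-axis (col 2 of R) = (0.6124,-0.3536,0.7071)
R[1][2] = -0.3536

-0.354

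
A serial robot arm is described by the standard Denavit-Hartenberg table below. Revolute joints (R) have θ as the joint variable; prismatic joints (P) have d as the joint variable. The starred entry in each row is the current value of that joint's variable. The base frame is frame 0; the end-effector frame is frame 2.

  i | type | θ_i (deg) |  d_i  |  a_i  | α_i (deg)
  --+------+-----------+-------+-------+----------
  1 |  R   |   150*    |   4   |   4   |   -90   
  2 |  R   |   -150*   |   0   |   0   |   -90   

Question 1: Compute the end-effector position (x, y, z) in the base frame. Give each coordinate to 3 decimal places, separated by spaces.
after link 1: o_1 = (-3.4641, 2.0000, 4.0000)
after link 2: o_2 = (-3.4641, 2.0000, 4.0000)

-3.464 2.000 4.000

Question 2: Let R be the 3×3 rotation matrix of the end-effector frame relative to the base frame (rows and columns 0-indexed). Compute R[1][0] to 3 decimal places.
-0.433

End-effector x-axis (col 0 of R) = (0.7500,-0.4330,0.5000)
R[1][0] = -0.4330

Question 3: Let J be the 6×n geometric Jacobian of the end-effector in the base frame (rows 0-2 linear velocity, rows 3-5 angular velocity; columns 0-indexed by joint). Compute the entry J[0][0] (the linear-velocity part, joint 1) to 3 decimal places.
axis z_0 = ẑ; lever o_n−o_0 = (-3.4641,2.0000,4.0000)
cross product → J_v[:, 0] = (-2.0000,-3.4641,0.0000)
J_ω[:, 0] = z_0
entry J[0][0] = -2.0000

-2.000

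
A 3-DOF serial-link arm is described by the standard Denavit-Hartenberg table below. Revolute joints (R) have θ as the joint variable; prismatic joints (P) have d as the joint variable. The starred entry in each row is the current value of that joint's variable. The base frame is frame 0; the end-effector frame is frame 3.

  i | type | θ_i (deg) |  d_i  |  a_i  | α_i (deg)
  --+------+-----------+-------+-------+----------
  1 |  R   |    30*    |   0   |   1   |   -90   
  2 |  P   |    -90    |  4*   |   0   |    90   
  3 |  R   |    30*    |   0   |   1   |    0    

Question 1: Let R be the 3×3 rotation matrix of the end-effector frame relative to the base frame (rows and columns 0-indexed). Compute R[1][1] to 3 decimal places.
0.750

End-effector y-axis (col 1 of R) = (-0.4330,0.7500,-0.5000)
R[1][1] = 0.7500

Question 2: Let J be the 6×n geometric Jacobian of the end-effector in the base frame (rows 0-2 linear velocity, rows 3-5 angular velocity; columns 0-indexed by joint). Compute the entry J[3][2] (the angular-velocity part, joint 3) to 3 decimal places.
axis z_2 = (-0.8660,-0.5000,0.0000); lever o_n−o_2 = (-0.2500,0.4330,0.8660)
cross product → J_v[:, 2] = (-0.4330,0.7500,-0.5000)
J_ω[:, 2] = z_2
entry J[3][2] = -0.8660

-0.866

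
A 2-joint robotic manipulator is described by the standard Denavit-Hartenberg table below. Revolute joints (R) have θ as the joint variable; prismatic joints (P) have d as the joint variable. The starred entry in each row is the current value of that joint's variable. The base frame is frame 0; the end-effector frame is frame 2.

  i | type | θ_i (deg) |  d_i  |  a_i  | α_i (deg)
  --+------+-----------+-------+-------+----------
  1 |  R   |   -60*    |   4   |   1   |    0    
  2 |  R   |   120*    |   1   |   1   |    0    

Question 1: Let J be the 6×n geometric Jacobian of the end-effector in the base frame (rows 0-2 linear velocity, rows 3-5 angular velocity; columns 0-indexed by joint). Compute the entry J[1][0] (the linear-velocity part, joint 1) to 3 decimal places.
1.000

axis z_0 = ẑ; lever o_n−o_0 = (1.0000,0.0000,5.0000)
cross product → J_v[:, 0] = (0.0000,1.0000,0.0000)
J_ω[:, 0] = z_0
entry J[1][0] = 1.0000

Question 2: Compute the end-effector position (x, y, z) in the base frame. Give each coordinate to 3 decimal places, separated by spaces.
after link 1: o_1 = (0.5000, -0.8660, 4.0000)
after link 2: o_2 = (1.0000, 0.0000, 5.0000)

1.000 0.000 5.000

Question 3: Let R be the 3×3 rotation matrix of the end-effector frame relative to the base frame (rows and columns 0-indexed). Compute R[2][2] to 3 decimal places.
End-effector z-axis (col 2 of R) = (0.0000,0.0000,1.0000)
R[2][2] = 1.0000

1.000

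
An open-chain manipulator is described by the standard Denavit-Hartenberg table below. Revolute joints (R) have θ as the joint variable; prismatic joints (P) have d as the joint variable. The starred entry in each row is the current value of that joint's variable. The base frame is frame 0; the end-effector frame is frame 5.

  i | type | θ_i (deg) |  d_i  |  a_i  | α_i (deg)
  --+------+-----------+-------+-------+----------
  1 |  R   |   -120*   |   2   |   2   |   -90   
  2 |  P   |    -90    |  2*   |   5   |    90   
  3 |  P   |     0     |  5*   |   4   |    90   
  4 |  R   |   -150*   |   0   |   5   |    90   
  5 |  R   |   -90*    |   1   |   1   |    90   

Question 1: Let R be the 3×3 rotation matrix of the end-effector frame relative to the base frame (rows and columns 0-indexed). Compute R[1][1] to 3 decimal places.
End-effector y-axis (col 1 of R) = (0.4330,0.7500,-0.5000)
R[1][1] = 0.7500

0.750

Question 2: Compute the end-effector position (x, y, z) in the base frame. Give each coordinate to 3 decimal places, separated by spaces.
after link 1: o_1 = (-1.0000, -1.7321, 2.0000)
after link 2: o_2 = (0.7321, -2.7321, 7.0000)
after link 3: o_3 = (3.2321, 1.5981, 11.0000)
after link 4: o_4 = (1.9821, -0.5670, 6.6699)
after link 5: o_5 = (3.2811, -0.3170, 6.1699)

3.281 -0.317 6.170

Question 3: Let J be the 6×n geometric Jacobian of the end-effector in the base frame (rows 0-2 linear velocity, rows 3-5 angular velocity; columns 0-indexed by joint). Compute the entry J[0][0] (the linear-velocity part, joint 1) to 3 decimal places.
0.317

axis z_0 = ẑ; lever o_n−o_0 = (3.2811,-0.3170,6.1699)
cross product → J_v[:, 0] = (0.3170,3.2811,-0.0000)
J_ω[:, 0] = z_0
entry J[0][0] = 0.3170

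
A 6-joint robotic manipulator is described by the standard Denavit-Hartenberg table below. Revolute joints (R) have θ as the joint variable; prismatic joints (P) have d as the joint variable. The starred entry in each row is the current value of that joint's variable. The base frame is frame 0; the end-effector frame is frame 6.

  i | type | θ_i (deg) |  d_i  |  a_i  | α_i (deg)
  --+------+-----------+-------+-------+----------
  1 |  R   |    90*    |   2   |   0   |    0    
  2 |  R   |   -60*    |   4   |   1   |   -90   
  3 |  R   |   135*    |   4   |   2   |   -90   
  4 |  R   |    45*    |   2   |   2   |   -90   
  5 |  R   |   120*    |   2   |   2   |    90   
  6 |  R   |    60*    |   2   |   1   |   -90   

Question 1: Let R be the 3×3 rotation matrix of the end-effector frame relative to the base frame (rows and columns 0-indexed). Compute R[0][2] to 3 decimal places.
End-effector z-axis (col 2 of R) = (-0.1004,-0.8198,0.5638)
R[0][2] = -0.1004

-0.100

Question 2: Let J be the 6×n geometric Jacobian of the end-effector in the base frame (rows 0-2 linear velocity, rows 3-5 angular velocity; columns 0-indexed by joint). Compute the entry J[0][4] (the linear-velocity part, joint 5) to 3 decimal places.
axis z_4 = (0.7866,-0.3624,0.5000); lever o_n−o_4 = (4.1542,-0.3353,-1.0461)
cross product → J_v[:, 4] = (0.5467,2.8999,1.2417)
J_ω[:, 4] = z_4
entry J[0][4] = 0.5467

0.547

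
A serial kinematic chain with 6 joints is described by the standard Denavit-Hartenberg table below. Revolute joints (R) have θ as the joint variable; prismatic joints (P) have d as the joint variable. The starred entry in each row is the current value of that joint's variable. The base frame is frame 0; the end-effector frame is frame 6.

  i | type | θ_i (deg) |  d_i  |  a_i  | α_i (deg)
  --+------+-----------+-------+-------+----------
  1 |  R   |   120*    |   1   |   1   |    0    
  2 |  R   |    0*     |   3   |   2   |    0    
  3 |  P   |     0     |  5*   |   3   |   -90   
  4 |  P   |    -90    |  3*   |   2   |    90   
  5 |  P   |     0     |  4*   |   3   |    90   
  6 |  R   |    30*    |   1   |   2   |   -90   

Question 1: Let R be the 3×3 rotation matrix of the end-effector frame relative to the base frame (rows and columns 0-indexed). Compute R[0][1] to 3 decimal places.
-0.866

End-effector y-axis (col 1 of R) = (-0.8660,-0.5000,0.0000)
R[0][1] = -0.8660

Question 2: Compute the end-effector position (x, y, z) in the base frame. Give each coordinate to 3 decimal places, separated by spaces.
-2.232 -0.134 15.732

after link 1: o_1 = (-0.5000, 0.8660, 1.0000)
after link 2: o_2 = (-1.5000, 2.5981, 4.0000)
after link 3: o_3 = (-3.0000, 5.1962, 9.0000)
after link 4: o_4 = (-5.5981, 3.6962, 11.0000)
after link 5: o_5 = (-3.5981, 0.2321, 14.0000)
after link 6: o_6 = (-2.2321, -0.1340, 15.7321)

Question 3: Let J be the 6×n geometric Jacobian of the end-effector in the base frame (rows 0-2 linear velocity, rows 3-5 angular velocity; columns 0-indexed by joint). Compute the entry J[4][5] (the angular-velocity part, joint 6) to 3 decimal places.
0.500

axis z_5 = (0.8660,0.5000,-0.0000); lever o_n−o_5 = (1.3660,-0.3660,1.7321)
cross product → J_v[:, 5] = (0.8660,-1.5000,-1.0000)
J_ω[:, 5] = z_5
entry J[4][5] = 0.5000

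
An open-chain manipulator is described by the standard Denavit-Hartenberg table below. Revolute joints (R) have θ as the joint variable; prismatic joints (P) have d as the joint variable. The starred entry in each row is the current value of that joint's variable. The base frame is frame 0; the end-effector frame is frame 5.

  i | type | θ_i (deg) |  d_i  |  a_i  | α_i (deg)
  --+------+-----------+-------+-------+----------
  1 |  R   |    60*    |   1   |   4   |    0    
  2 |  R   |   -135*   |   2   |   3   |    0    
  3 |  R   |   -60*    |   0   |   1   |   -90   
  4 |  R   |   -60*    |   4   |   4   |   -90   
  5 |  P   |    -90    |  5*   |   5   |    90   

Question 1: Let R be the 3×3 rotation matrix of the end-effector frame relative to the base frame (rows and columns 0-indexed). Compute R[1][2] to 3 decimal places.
0.354

End-effector z-axis (col 2 of R) = (0.3536,0.3536,-0.8660)
R[1][2] = 0.3536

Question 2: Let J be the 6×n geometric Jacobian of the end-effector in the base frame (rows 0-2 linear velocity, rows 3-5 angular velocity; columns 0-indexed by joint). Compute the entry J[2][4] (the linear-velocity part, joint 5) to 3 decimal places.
prismatic axis z_4 = (-0.6124,-0.6124,-0.5000)
J_v[:, 4] = z_4; J_ω[:, 4] = (0,0,0)
entry J[2][4] = -0.5000

-0.500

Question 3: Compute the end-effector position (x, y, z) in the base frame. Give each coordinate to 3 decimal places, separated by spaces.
after link 1: o_1 = (2.0000, 3.4641, 1.0000)
after link 2: o_2 = (2.7765, 0.5663, 3.0000)
after link 3: o_3 = (2.0694, -0.1408, 3.0000)
after link 4: o_4 = (3.4836, -4.3834, 6.4641)
after link 5: o_5 = (3.9572, -10.9808, 3.9641)

3.957 -10.981 3.964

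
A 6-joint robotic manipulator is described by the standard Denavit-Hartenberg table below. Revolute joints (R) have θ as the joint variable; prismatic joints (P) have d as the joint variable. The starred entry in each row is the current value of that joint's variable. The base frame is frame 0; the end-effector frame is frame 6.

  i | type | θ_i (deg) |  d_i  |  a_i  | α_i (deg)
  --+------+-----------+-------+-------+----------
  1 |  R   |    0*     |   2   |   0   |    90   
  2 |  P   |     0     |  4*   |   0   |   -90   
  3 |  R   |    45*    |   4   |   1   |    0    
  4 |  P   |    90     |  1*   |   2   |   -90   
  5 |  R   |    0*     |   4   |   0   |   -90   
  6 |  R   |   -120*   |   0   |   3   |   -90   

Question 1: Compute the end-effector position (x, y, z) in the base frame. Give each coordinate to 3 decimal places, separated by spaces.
-4.312 -7.605 7.000

after link 1: o_1 = (0.0000, 0.0000, 2.0000)
after link 2: o_2 = (0.0000, -4.0000, 2.0000)
after link 3: o_3 = (0.7071, -3.2929, 6.0000)
after link 4: o_4 = (-0.7071, -1.8787, 7.0000)
after link 5: o_5 = (-3.5355, -4.7071, 7.0000)
after link 6: o_6 = (-4.3120, -7.6049, 7.0000)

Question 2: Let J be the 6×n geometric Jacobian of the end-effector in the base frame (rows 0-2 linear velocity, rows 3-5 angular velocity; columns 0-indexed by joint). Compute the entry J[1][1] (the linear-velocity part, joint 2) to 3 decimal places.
prismatic axis z_1 = (0.0000,-1.0000,0.0000)
J_v[:, 1] = z_1; J_ω[:, 1] = (0,0,0)
entry J[1][1] = -1.0000

-1.000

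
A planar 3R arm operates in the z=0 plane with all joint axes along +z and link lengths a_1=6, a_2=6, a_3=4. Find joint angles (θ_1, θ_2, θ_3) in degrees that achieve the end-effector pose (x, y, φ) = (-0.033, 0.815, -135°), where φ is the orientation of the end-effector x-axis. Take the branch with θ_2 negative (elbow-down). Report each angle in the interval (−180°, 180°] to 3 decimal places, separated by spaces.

wrist centre = target − a_3·(cos φ, sin φ) = (2.7954, 3.6434)
cos θ_2 = (21.0890−6²−6²)/(2·6·6) = -0.7071; θ_2 = -134.9993° (elbow-down)
β = atan2(3.6434,2.7954) = 52.5027°; ψ = atan2(-4.2427,1.7574) = -67.4996°
θ_1 = β − ψ = 120.0023°
θ_3 = φ − θ_1 − θ_2 = -120.0031° (wrapped to (-180°,180°])

120.002 -134.999 -120.003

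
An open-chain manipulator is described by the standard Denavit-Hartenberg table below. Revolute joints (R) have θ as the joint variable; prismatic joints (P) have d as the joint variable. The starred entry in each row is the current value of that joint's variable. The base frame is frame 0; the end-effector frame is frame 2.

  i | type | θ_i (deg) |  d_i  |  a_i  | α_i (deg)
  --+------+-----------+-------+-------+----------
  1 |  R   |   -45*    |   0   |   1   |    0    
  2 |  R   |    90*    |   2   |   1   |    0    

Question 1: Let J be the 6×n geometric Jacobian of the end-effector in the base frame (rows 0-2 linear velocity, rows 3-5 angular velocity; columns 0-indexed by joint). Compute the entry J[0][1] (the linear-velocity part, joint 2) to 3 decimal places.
-0.707

axis z_1 = (0.0000,0.0000,1.0000); lever o_n−o_1 = (0.7071,0.7071,2.0000)
cross product → J_v[:, 1] = (-0.7071,0.7071,0.0000)
J_ω[:, 1] = z_1
entry J[0][1] = -0.7071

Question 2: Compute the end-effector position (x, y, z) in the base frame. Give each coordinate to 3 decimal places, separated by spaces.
after link 1: o_1 = (0.7071, -0.7071, 0.0000)
after link 2: o_2 = (1.4142, 0.0000, 2.0000)

1.414 0.000 2.000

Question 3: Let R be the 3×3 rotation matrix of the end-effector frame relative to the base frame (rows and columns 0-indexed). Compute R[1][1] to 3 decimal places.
0.707

End-effector y-axis (col 1 of R) = (-0.7071,0.7071,0.0000)
R[1][1] = 0.7071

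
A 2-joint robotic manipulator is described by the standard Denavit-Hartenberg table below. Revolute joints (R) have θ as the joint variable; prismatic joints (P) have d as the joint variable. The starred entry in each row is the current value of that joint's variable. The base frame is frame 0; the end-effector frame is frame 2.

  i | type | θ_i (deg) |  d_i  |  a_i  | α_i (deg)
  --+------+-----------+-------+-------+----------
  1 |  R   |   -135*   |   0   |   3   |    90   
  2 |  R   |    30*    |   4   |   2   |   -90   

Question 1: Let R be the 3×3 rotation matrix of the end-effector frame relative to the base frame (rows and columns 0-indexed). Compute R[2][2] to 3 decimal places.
End-effector z-axis (col 2 of R) = (0.3536,0.3536,0.8660)
R[2][2] = 0.8660

0.866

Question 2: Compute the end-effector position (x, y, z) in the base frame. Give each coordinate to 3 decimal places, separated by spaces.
after link 1: o_1 = (-2.1213, -2.1213, 0.0000)
after link 2: o_2 = (-6.1745, -0.5176, 1.0000)

-6.174 -0.518 1.000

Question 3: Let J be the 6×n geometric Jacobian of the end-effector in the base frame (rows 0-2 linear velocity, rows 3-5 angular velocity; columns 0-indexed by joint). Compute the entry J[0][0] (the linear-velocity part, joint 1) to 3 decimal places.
0.518

axis z_0 = ẑ; lever o_n−o_0 = (-6.1745,-0.5176,1.0000)
cross product → J_v[:, 0] = (0.5176,-6.1745,0.0000)
J_ω[:, 0] = z_0
entry J[0][0] = 0.5176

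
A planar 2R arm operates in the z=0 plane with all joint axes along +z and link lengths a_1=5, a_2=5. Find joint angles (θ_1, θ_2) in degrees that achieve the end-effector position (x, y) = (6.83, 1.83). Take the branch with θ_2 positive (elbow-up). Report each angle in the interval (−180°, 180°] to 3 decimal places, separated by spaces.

-30.002 90.003

cos θ_2 = (49.9978−5²−5²)/(2·5·5) = -0.0000; θ_2 = 90.0025° (elbow-up)
β = atan2(1.8300,6.8300) = 14.9993°; ψ = atan2(5.0000,4.9998) = 45.0013°
θ_1 = β − ψ = -30.0020°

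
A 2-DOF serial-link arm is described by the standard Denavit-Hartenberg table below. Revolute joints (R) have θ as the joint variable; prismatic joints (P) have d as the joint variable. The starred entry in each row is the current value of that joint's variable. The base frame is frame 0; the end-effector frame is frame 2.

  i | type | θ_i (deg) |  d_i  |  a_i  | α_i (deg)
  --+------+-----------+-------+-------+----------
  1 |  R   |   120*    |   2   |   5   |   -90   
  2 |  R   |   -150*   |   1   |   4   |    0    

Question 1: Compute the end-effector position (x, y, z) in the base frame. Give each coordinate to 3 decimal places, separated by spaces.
-1.634 0.830 4.000

after link 1: o_1 = (-2.5000, 4.3301, 2.0000)
after link 2: o_2 = (-1.6340, 0.8301, 4.0000)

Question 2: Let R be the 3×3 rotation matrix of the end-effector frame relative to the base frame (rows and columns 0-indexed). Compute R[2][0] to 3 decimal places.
0.500

End-effector x-axis (col 0 of R) = (0.4330,-0.7500,0.5000)
R[2][0] = 0.5000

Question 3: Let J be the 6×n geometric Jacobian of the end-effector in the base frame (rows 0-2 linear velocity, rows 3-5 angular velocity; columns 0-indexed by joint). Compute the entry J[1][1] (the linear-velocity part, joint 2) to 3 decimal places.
1.732

axis z_1 = (-0.8660,-0.5000,0.0000); lever o_n−o_1 = (0.8660,-3.5000,2.0000)
cross product → J_v[:, 1] = (-1.0000,1.7321,3.4641)
J_ω[:, 1] = z_1
entry J[1][1] = 1.7321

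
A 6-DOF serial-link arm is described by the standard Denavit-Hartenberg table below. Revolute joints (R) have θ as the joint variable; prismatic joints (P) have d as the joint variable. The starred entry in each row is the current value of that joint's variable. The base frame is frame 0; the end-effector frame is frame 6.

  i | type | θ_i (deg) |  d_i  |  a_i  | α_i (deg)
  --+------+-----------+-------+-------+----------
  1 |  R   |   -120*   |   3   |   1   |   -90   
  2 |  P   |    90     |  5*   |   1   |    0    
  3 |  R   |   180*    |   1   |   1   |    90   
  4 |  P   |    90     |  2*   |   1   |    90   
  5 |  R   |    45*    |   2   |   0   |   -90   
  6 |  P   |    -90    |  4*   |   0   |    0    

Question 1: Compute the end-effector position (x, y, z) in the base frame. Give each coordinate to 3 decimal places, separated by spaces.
after link 1: o_1 = (-0.5000, -0.8660, 3.0000)
after link 2: o_2 = (3.8301, -3.3660, 2.0000)
after link 3: o_3 = (4.6962, -3.8660, 3.0000)
after link 4: o_4 = (6.5622, -2.6340, 3.0000)
after link 5: o_5 = (6.5622, -2.6340, 5.0000)
after link 6: o_6 = (5.5269, 1.2297, 5.0000)

5.527 1.230 5.000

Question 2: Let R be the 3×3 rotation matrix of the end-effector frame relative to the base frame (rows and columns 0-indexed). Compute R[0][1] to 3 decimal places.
End-effector y-axis (col 1 of R) = (0.9659,0.2588,-0.0000)
R[0][1] = 0.9659

0.966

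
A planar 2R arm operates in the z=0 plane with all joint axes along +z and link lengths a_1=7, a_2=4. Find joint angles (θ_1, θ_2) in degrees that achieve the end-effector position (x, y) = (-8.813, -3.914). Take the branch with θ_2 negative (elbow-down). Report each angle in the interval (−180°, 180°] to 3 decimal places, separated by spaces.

-134.997 -60.014

cos θ_2 = (92.9884−7²−4²)/(2·7·4) = 0.4998; θ_2 = -60.0137° (elbow-down)
β = atan2(-3.9140,-8.8130) = -156.0532°; ψ = atan2(-3.4646,8.9992) = -21.0562°
θ_1 = β − ψ = -134.9970°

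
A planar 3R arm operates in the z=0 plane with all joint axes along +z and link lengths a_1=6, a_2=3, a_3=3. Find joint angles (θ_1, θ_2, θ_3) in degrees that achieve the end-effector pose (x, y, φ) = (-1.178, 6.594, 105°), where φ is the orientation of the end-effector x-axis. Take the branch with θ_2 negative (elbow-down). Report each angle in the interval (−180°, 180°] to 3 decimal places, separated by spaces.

119.994 -149.999 135.005

wrist centre = target − a_3·(cos φ, sin φ) = (-0.4015, 3.6962)
cos θ_2 = (13.8233−6²−3²)/(2·6·3) = -0.8660; θ_2 = -149.9993° (elbow-down)
β = atan2(3.6962,-0.4015) = 96.2001°; ψ = atan2(-1.5000,3.4019) = -23.7943°
θ_1 = β − ψ = 119.9944°
θ_3 = φ − θ_1 − θ_2 = 135.0050° (wrapped to (-180°,180°])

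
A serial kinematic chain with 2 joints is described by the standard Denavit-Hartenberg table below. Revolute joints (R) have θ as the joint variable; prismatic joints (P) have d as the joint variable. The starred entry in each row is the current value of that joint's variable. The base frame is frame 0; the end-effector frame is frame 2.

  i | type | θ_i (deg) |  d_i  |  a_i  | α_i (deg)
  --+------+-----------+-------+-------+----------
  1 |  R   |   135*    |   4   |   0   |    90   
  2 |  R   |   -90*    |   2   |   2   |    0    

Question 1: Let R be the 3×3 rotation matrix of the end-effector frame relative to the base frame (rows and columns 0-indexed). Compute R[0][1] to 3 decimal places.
-0.707

End-effector y-axis (col 1 of R) = (-0.7071,0.7071,0.0000)
R[0][1] = -0.7071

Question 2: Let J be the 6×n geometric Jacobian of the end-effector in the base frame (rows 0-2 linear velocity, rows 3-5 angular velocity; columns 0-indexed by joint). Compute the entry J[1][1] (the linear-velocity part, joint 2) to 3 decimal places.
1.414

axis z_1 = (0.7071,0.7071,0.0000); lever o_n−o_1 = (1.4142,1.4142,-2.0000)
cross product → J_v[:, 1] = (-1.4142,1.4142,0.0000)
J_ω[:, 1] = z_1
entry J[1][1] = 1.4142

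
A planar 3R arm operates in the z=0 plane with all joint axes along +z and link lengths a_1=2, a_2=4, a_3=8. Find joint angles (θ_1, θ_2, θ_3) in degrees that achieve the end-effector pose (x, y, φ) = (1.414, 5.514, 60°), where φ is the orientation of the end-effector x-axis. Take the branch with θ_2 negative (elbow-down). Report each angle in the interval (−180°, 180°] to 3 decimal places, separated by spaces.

wrist centre = target − a_3·(cos φ, sin φ) = (-2.5860, -1.4142)
cos θ_2 = (8.6874−2²−4²)/(2·2·4) = -0.7070; θ_2 = -134.9946° (elbow-down)
β = atan2(-1.4142,-2.5860) = -151.3271°; ψ = atan2(-2.8287,-0.8282) = -106.3185°
θ_1 = β − ψ = -45.0087°
θ_3 = φ − θ_1 − θ_2 = -119.9968° (wrapped to (-180°,180°])

-45.009 -134.995 -119.997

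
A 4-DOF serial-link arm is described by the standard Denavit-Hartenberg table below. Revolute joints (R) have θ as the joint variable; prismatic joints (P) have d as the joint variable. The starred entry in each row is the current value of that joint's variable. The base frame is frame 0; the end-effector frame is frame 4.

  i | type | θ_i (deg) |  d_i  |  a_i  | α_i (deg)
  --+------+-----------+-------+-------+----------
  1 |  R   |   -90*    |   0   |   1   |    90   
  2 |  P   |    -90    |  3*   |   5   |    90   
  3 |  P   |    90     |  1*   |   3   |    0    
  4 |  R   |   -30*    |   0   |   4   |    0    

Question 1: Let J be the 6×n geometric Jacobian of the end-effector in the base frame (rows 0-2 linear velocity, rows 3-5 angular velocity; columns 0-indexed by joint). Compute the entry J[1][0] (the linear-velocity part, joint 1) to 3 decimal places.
-9.464

axis z_0 = ẑ; lever o_n−o_0 = (-9.4641,-0.0000,-7.0000)
cross product → J_v[:, 0] = (0.0000,-9.4641,0.0000)
J_ω[:, 0] = z_0
entry J[1][0] = -9.4641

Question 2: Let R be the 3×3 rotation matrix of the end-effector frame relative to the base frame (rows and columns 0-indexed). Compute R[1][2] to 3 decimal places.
End-effector z-axis (col 2 of R) = (-0.0000,1.0000,-0.0000)
R[1][2] = 1.0000

1.000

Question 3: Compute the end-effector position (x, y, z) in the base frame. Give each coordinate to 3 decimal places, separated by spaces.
-9.464 -0.000 -7.000

after link 1: o_1 = (0.0000, -1.0000, 0.0000)
after link 2: o_2 = (-3.0000, -1.0000, -5.0000)
after link 3: o_3 = (-6.0000, -0.0000, -5.0000)
after link 4: o_4 = (-9.4641, -0.0000, -7.0000)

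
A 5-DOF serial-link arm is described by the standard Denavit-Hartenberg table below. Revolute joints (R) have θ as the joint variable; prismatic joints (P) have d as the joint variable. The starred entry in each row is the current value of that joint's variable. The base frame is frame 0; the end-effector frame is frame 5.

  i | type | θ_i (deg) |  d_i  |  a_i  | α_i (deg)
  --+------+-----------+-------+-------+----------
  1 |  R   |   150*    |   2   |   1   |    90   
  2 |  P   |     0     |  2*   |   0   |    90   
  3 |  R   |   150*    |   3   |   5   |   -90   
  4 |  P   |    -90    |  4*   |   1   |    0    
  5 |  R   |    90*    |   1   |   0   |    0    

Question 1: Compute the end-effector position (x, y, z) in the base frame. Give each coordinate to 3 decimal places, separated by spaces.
5.134 -2.768 -2.000

after link 1: o_1 = (-0.8660, 0.5000, 2.0000)
after link 2: o_2 = (0.1340, 2.2321, 2.0000)
after link 3: o_3 = (5.1340, 2.2321, -1.0000)
after link 4: o_4 = (5.1340, -1.7679, -2.0000)
after link 5: o_5 = (5.1340, -2.7679, -2.0000)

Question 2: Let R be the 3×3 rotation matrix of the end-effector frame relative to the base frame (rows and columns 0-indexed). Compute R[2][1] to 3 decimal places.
End-effector y-axis (col 1 of R) = (-0.0000,-0.0000,1.0000)
R[2][1] = 1.0000

1.000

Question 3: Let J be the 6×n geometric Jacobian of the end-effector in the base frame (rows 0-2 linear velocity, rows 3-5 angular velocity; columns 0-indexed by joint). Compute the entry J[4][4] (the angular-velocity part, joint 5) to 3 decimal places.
-1.000

axis z_4 = (0.0000,-1.0000,-0.0000); lever o_n−o_4 = (0.0000,-1.0000,0.0000)
cross product → J_v[:, 4] = (-0.0000,-0.0000,-0.0000)
J_ω[:, 4] = z_4
entry J[4][4] = -1.0000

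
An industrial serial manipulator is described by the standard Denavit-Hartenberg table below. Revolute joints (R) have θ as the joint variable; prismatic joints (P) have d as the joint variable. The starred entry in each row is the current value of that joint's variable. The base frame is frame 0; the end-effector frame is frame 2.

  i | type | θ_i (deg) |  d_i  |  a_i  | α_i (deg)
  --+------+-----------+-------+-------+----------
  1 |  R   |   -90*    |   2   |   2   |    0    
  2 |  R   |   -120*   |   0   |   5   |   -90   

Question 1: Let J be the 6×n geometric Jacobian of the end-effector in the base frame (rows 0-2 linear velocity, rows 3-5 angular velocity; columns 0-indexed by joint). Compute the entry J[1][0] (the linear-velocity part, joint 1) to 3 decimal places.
axis z_0 = ẑ; lever o_n−o_0 = (-4.3301,0.5000,2.0000)
cross product → J_v[:, 0] = (-0.5000,-4.3301,0.0000)
J_ω[:, 0] = z_0
entry J[1][0] = -4.3301

-4.330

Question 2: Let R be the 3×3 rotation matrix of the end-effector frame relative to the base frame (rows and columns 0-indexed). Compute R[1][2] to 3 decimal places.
-0.866

End-effector z-axis (col 2 of R) = (-0.5000,-0.8660,0.0000)
R[1][2] = -0.8660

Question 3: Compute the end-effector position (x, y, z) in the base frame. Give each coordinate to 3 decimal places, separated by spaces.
after link 1: o_1 = (0.0000, -2.0000, 2.0000)
after link 2: o_2 = (-4.3301, 0.5000, 2.0000)

-4.330 0.500 2.000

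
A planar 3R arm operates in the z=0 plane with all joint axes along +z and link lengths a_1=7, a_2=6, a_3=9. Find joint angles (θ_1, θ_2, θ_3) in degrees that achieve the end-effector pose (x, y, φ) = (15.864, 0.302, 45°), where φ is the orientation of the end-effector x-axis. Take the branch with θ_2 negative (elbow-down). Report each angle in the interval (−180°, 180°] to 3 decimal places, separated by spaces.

wrist centre = target − a_3·(cos φ, sin φ) = (9.5000, -6.0620)
cos θ_2 = (126.9981−7²−6²)/(2·7·6) = 0.5000; θ_2 = -60.0015° (elbow-down)
β = atan2(-6.0620,9.5000) = -32.5419°; ψ = atan2(-5.1962,9.9999) = -27.4577°
θ_1 = β − ψ = -5.0841°
θ_3 = φ − θ_1 − θ_2 = 110.0856° (wrapped to (-180°,180°])

-5.084 -60.001 110.086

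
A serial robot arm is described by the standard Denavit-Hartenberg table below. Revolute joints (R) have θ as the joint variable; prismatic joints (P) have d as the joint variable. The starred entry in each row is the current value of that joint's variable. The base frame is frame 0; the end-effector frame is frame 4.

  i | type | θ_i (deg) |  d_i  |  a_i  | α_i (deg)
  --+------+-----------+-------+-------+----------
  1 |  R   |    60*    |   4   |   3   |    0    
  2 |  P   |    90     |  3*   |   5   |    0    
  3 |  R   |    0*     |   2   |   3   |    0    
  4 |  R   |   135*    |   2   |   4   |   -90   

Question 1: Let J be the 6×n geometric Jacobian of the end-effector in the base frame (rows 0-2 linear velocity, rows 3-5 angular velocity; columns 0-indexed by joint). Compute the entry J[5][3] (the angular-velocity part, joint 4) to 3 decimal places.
1.000

axis z_3 = (0.0000,0.0000,1.0000); lever o_n−o_3 = (1.0353,-3.8637,2.0000)
cross product → J_v[:, 3] = (3.8637,1.0353,-0.0000)
J_ω[:, 3] = z_3
entry J[5][3] = 1.0000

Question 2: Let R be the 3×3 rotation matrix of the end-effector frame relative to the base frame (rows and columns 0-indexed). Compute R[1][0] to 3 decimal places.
End-effector x-axis (col 0 of R) = (0.2588,-0.9659,0.0000)
R[1][0] = -0.9659

-0.966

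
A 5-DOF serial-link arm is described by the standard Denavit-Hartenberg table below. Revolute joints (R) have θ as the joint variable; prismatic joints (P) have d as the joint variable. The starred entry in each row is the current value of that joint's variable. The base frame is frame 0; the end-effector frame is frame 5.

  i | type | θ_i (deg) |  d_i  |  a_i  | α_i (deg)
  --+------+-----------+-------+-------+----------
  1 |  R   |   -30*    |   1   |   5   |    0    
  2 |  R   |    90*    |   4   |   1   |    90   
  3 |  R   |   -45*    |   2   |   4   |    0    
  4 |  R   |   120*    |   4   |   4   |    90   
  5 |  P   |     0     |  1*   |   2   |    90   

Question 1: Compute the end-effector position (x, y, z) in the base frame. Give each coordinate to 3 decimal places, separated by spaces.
12.700 -0.003 7.708

after link 1: o_1 = (4.3301, -2.5000, 1.0000)
after link 2: o_2 = (4.8301, -1.6340, 5.0000)
after link 3: o_3 = (7.9764, -0.1845, 2.1716)
after link 4: o_4 = (11.9581, -1.2879, 6.0353)
after link 5: o_5 = (12.6999, -0.0031, 7.7083)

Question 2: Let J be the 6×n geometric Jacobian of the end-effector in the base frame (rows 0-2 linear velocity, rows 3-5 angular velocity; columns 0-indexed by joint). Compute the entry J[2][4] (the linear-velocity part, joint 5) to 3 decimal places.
prismatic axis z_4 = (0.4830,0.8365,-0.2588)
J_v[:, 4] = z_4; J_ω[:, 4] = (0,0,0)
entry J[2][4] = -0.2588

-0.259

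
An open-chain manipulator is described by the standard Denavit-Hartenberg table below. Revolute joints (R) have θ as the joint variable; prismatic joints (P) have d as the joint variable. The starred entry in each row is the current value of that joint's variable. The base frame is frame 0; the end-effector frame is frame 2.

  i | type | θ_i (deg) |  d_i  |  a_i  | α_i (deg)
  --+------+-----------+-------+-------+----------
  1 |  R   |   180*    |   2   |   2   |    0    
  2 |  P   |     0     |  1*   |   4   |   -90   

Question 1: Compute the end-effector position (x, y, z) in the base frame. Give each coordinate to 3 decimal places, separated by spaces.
after link 1: o_1 = (-2.0000, 0.0000, 2.0000)
after link 2: o_2 = (-6.0000, 0.0000, 3.0000)

-6.000 0.000 3.000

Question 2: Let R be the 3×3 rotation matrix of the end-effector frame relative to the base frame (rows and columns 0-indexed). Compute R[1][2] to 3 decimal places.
-1.000

End-effector z-axis (col 2 of R) = (-0.0000,-1.0000,0.0000)
R[1][2] = -1.0000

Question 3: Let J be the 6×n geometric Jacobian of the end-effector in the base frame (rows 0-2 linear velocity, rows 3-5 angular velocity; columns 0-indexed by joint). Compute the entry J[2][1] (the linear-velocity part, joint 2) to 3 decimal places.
1.000

prismatic axis z_1 = (0.0000,0.0000,1.0000)
J_v[:, 1] = z_1; J_ω[:, 1] = (0,0,0)
entry J[2][1] = 1.0000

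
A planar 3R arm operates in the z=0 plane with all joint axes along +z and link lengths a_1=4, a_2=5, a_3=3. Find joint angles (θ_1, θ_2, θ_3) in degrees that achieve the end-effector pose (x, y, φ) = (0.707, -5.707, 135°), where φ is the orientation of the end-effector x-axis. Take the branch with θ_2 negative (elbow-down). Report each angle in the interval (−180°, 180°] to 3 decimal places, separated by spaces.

-44.998 -45.005 -134.998

wrist centre = target − a_3·(cos φ, sin φ) = (2.8283, -7.8283)
cos θ_2 = (69.2820−4²−5²)/(2·4·5) = 0.7070; θ_2 = -45.0046° (elbow-down)
β = atan2(-7.8283,2.8283) = -70.1355°; ψ = atan2(-3.5358,7.5352) = -25.1377°
θ_1 = β − ψ = -44.9978°
θ_3 = φ − θ_1 − θ_2 = -134.9976° (wrapped to (-180°,180°])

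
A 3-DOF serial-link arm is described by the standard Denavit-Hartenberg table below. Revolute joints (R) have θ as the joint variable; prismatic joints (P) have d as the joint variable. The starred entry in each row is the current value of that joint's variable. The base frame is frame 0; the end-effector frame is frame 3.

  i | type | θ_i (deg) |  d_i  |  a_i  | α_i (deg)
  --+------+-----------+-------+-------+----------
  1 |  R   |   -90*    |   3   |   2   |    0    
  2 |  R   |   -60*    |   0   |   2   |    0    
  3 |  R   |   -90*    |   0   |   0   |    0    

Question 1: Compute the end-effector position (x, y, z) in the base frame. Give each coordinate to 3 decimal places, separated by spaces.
after link 1: o_1 = (0.0000, -2.0000, 3.0000)
after link 2: o_2 = (-1.7321, -3.0000, 3.0000)
after link 3: o_3 = (-1.7321, -3.0000, 3.0000)

-1.732 -3.000 3.000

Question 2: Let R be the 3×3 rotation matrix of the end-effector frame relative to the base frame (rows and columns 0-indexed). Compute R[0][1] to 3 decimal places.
End-effector y-axis (col 1 of R) = (-0.8660,-0.5000,0.0000)
R[0][1] = -0.8660

-0.866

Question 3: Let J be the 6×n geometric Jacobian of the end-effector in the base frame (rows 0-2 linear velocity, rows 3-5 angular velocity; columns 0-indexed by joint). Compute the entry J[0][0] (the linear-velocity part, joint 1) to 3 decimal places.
3.000

axis z_0 = ẑ; lever o_n−o_0 = (-1.7321,-3.0000,3.0000)
cross product → J_v[:, 0] = (3.0000,-1.7321,0.0000)
J_ω[:, 0] = z_0
entry J[0][0] = 3.0000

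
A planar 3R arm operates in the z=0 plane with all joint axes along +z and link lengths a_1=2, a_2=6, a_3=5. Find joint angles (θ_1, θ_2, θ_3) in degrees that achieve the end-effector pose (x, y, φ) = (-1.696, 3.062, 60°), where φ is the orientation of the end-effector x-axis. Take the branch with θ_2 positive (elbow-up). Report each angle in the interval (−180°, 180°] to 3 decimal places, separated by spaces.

59.998 150.004 -150.001

wrist centre = target − a_3·(cos φ, sin φ) = (-4.1960, -1.2681)
cos θ_2 = (19.2146−2²−6²)/(2·2·6) = -0.8661; θ_2 = 150.0040° (elbow-up)
β = atan2(-1.2681,-4.1960) = -163.1840°; ψ = atan2(2.9996,-3.1964) = 136.8185°
θ_1 = β − ψ = -300.0025°
θ_3 = φ − θ_1 − θ_2 = -150.0015° (wrapped to (-180°,180°])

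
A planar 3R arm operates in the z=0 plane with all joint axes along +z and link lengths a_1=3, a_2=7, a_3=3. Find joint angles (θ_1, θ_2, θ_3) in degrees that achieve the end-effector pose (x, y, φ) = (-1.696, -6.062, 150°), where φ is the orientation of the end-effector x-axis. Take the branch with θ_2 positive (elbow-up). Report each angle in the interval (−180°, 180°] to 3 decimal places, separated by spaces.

-150.001 90.003 -150.002

wrist centre = target − a_3·(cos φ, sin φ) = (0.9021, -7.5620)
cos θ_2 = (57.9976−3²−7²)/(2·3·7) = -0.0001; θ_2 = 90.0033° (elbow-up)
β = atan2(-7.5620,0.9021) = -83.1973°; ψ = atan2(7.0000,2.9996) = 66.8042°
θ_1 = β − ψ = -150.0015°
θ_3 = φ − θ_1 − θ_2 = -150.0018° (wrapped to (-180°,180°])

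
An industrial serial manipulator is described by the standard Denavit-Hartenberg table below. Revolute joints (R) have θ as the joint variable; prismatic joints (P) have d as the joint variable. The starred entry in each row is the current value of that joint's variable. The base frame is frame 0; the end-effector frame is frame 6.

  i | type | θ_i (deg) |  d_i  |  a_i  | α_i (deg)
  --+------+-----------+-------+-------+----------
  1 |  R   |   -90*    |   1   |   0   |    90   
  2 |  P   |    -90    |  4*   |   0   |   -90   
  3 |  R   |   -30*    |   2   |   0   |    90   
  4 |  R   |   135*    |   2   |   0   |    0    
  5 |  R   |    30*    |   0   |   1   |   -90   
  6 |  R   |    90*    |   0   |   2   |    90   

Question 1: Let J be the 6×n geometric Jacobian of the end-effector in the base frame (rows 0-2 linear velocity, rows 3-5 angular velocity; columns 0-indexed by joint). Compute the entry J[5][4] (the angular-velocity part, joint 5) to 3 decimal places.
0.500

axis z_4 = (-0.8660,-0.0000,0.5000); lever o_n−o_4 = (2.2150,-0.2588,-0.1635)
cross product → J_v[:, 4] = (0.1294,0.9659,0.2241)
J_ω[:, 4] = z_4
entry J[5][4] = 0.5000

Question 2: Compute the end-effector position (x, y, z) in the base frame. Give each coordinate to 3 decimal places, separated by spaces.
-3.517 -2.259 1.837

after link 1: o_1 = (0.0000, 0.0000, 1.0000)
after link 2: o_2 = (-4.0000, -0.0000, 1.0000)
after link 3: o_3 = (-4.0000, -2.0000, 1.0000)
after link 4: o_4 = (-5.7321, -2.0000, 2.0000)
after link 5: o_5 = (-5.2491, -2.2588, 2.8365)
after link 6: o_6 = (-3.5170, -2.2588, 1.8365)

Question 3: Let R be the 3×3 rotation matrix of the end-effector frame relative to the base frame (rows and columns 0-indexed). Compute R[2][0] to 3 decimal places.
End-effector x-axis (col 0 of R) = (0.8660,0.0000,-0.5000)
R[2][0] = -0.5000

-0.500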